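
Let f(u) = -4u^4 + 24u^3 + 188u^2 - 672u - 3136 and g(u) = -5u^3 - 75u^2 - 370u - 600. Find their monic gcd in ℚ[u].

u + 4

Apply the Euclidean algorithm:
  -4u^4 + 24u^3 + 188u^2 - 672u - 3136 = ((4/5)u - 84/5)(-5u^3 - 75u^2 - 370u - 600) + (-776u^2 - 6408u - 13216)
  -5u^3 - 75u^2 - 370u - 600 = ((5/776)u + 1635/37636)(-776u^2 - 6408u - 13216) + (-(60840/9409)u - 243360/9409)
  -776u^2 - 6408u - 13216 = ((912673/7605)u + 3885917/7605)(-(60840/9409)u - 243360/9409) + (0)
Last nonzero remainder: -(60840/9409)u - 243360/9409. Dividing through by -60840/9409 gives the monic gcd u + 4.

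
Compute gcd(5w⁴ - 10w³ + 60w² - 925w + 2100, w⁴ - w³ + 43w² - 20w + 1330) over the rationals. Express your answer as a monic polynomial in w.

w² + 5w + 35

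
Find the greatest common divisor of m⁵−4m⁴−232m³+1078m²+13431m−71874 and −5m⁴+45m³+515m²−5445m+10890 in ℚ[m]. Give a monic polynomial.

m³−6m²−121m+726

Apply the Euclidean algorithm:
  m⁵−4m⁴−232m³+1078m²+13431m−71874 = (−(1/5)m−1)(−5m⁴+45m³+515m²−5445m+10890) + (−84m³+504m²+10164m−60984)
  −5m⁴+45m³+515m²−5445m+10890 = ((5/84)m−5/28)(−84m³+504m²+10164m−60984) + (0)
Last nonzero remainder: −84m³+504m²+10164m−60984. Dividing through by −84 gives the monic gcd m³−6m²−121m+726.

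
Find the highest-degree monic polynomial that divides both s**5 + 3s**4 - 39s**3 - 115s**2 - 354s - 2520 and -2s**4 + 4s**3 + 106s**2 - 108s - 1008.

s**2 - s - 42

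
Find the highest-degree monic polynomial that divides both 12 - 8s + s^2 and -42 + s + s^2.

-6 + s

Repeated division with remainder:
  s^2 - 8s + 12 = (s^2 + s - 42) + (-9s + 54)
  s^2 + s - 42 = (-(1/9)s - 7/9)(-9s + 54) + (0)
Last nonzero remainder: -9s + 54. Dividing through by -9 gives the monic gcd s - 6.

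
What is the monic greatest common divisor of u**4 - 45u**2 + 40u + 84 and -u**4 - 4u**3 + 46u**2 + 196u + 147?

Apply the Euclidean algorithm:
  u**4 - 45u**2 + 40u + 84 = (-1)(-u**4 - 4u**3 + 46u**2 + 196u + 147) + (-4u**3 + u**2 + 236u + 231)
  -u**4 - 4u**3 + 46u**2 + 196u + 147 = ((1/4)u + 17/16)(-4u**3 + u**2 + 236u + 231) + (-(225/16)u**2 - (225/2)u - 1575/16)
  -4u**3 + u**2 + 236u + 231 = ((64/225)u - 176/75)(-(225/16)u**2 - (225/2)u - 1575/16) + (0)
Last nonzero remainder: -(225/16)u**2 - (225/2)u - 1575/16. Dividing through by -225/16 gives the monic gcd u**2 + 8u + 7.

u**2 + 8u + 7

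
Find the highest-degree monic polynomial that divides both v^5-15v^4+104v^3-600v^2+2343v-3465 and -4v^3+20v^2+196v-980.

v^2-12v+35

Repeated division with remainder:
  v^5-15v^4+104v^3-600v^2+2343v-3465 = (-(1/4)v^2+(5/2)v-103/4)(-4v^3+20v^2+196v-980) + (-820v^2+9840v-28700)
  -4v^3+20v^2+196v-980 = ((1/205)v+7/205)(-820v^2+9840v-28700) + (0)
Last nonzero remainder: -820v^2+9840v-28700. Dividing through by -820 gives the monic gcd v^2-12v+35.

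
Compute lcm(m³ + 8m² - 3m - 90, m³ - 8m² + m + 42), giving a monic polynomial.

m⁵ + 3m⁴ - 57m³ - 187m² + 492m + 1260

Euclidean algorithm in ℚ[m]:
  m³ + 8m² - 3m - 90 = (m³ - 8m² + m + 42) + (16m² - 4m - 132)
  m³ - 8m² + m + 42 = ((1/16)m - 31/64)(16m² - 4m - 132) + ((117/16)m - 351/16)
  16m² - 4m - 132 = ((256/117)m + 704/117)((117/16)m - 351/16) + (0)
Last nonzero remainder: (117/16)m - 351/16. Dividing through by 117/16 gives the monic gcd m - 3.
Then lcm(f, g) = f·g / gcd(f, g); expanding and making the result monic gives the answer.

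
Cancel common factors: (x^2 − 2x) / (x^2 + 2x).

(x − 2)/(x + 2)

Euclidean algorithm in ℚ[x]:
  x^2 − 2x = (x^2 + 2x) + (−4x)
  x^2 + 2x = (−(1/4)x − 1/2)(−4x) + (0)
Last nonzero remainder: −4x. Dividing through by −4 gives the monic gcd x.
Cancel x from numerator and denominator to get the reduced form.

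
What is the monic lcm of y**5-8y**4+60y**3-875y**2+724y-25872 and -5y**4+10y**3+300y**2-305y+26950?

Repeated division with remainder:
  y**5-8y**4+60y**3-875y**2+724y-25872 = (-(1/5)y+6/5)(-5y**4+10y**3+300y**2-305y+26950) + (108y**3-1296y**2+6480y-58212)
  -5y**4+10y**3+300y**2-305y+26950 = (-(5/108)y-25/54)(108y**3-1296y**2+6480y-58212) + (0)
Last nonzero remainder: 108y**3-1296y**2+6480y-58212. Dividing through by 108 gives the monic gcd y**3-12y**2+60y-539.
Then lcm(f, g) = f·g / gcd(f, g); expanding and making the result monic gives the answer.

y**6+2y**5-20y**4-275y**3-8026y**2-18632y-258720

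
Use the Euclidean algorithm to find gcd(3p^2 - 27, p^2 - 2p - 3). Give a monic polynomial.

p - 3

Apply the Euclidean algorithm:
  3p^2 - 27 = (3)(p^2 - 2p - 3) + (6p - 18)
  p^2 - 2p - 3 = ((1/6)p + 1/6)(6p - 18) + (0)
Last nonzero remainder: 6p - 18. Dividing through by 6 gives the monic gcd p - 3.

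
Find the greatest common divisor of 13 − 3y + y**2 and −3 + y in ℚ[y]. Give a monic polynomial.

1

By polynomial division,
  y**2 − 3y + 13 = (y)(y − 3) + (13)
  y − 3 = ((1/13)y − 3/13)(13) + (0)
The last nonzero remainder is the constant 13, so the polynomials are coprime and gcd = 1.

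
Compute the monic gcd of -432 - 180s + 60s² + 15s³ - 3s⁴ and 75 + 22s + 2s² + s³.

3 + s

By polynomial division,
  -3s⁴ + 15s³ + 60s² - 180s - 432 = (-3s + 21)(s³ + 2s² + 22s + 75) + (84s² - 417s - 2007)
  s³ + 2s² + 22s + 75 = ((1/84)s + 65/784)(84s² - 417s - 2007) + ((63085/784)s + 189255/784)
  84s² - 417s - 2007 = ((65856/63085)s - 524496/63085)((63085/784)s + 189255/784) + (0)
Last nonzero remainder: (63085/784)s + 189255/784. Dividing through by 63085/784 gives the monic gcd s + 3.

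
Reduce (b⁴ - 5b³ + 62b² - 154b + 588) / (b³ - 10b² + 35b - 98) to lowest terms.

(b² - 2b + 42)/(b - 7)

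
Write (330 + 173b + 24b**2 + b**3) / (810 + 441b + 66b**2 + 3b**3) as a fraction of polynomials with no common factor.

Repeated division with remainder:
  b**3 + 24b**2 + 173b + 330 = (1/3)(3b**3 + 66b**2 + 441b + 810) + (2b**2 + 26b + 60)
  3b**3 + 66b**2 + 441b + 810 = ((3/2)b + 27/2)(2b**2 + 26b + 60) + (0)
Last nonzero remainder: 2b**2 + 26b + 60. Dividing through by 2 gives the monic gcd b**2 + 13b + 30.
Cancel b**2 + 13b + 30 from numerator and denominator to get the reduced form.

(11 + b)/(27 + 3b)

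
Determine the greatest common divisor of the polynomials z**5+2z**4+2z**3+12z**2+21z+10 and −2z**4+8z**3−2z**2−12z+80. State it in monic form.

Repeated division with remainder:
  z**5+2z**4+2z**3+12z**2+21z+10 = (−(1/2)z−3)(−2z**4+8z**3−2z**2−12z+80) + (25z**3+25z+250)
  −2z**4+8z**3−2z**2−12z+80 = (−(2/25)z+8/25)(25z**3+25z+250) + (0)
Last nonzero remainder: 25z**3+25z+250. Dividing through by 25 gives the monic gcd z**3+z+10.

z**3+z+10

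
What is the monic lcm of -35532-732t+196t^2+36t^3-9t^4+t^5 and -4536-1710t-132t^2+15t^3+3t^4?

-142128-38460t+52t^2+340t^3-5t^5+t^6

Euclidean algorithm in ℚ[t]:
  t^5-9t^4+36t^3+196t^2-732t-35532 = ((1/3)t-14/3)(3t^4+15t^3-132t^2-1710t-4536) + (150t^3+150t^2-7200t-56700)
  3t^4+15t^3-132t^2-1710t-4536 = ((1/50)t+2/25)(150t^3+150t^2-7200t-56700) + (0)
Last nonzero remainder: 150t^3+150t^2-7200t-56700. Dividing through by 150 gives the monic gcd t^3+t^2-48t-378.
Then lcm(f, g) = f·g / gcd(f, g); expanding and making the result monic gives the answer.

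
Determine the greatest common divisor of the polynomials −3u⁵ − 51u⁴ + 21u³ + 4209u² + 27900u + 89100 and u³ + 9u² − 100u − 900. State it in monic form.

u² − 100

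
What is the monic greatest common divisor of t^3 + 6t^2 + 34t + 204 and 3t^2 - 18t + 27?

1

Repeated division with remainder:
  t^3 + 6t^2 + 34t + 204 = ((1/3)t + 4)(3t^2 - 18t + 27) + (97t + 96)
  3t^2 - 18t + 27 = ((3/97)t - 2034/9409)(97t + 96) + (449307/9409)
  97t + 96 = ((912673/449307)t + 301088/149769)(449307/9409) + (0)
The last nonzero remainder is the constant 449307/9409, so the polynomials are coprime and gcd = 1.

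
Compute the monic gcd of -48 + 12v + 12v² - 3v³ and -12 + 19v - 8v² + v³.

-4 + v

Repeated division with remainder:
  -3v³ + 12v² + 12v - 48 = (-3)(v³ - 8v² + 19v - 12) + (-12v² + 69v - 84)
  v³ - 8v² + 19v - 12 = (-(1/12)v + 3/16)(-12v² + 69v - 84) + (-(15/16)v + 15/4)
  -12v² + 69v - 84 = ((64/5)v - 112/5)(-(15/16)v + 15/4) + (0)
Last nonzero remainder: -(15/16)v + 15/4. Dividing through by -15/16 gives the monic gcd v - 4.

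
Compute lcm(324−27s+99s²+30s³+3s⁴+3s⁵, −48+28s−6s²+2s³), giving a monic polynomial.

Repeated division with remainder:
  3s⁵+3s⁴+30s³+99s²−27s+324 = ((3/2)s²+6s+12)(2s³−6s²+28s−48) + (75s²−75s+900)
  2s³−6s²+28s−48 = ((2/75)s−4/75)(75s²−75s+900) + (0)
Last nonzero remainder: 75s²−75s+900. Dividing through by 75 gives the monic gcd s²−s+12.
Then lcm(f, g) = f·g / gcd(f, g); expanding and making the result monic gives the answer.

−216+126s−75s²+13s³+8s⁴−s⁵+s⁶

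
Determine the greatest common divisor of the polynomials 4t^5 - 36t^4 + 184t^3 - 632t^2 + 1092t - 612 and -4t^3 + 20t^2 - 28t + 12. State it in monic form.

t^2 - 4t + 3

Apply the Euclidean algorithm:
  4t^5 - 36t^4 + 184t^3 - 632t^2 + 1092t - 612 = (-t^2 + 4t - 19)(-4t^3 + 20t^2 - 28t + 12) + (-128t^2 + 512t - 384)
  -4t^3 + 20t^2 - 28t + 12 = ((1/32)t - 1/32)(-128t^2 + 512t - 384) + (0)
Last nonzero remainder: -128t^2 + 512t - 384. Dividing through by -128 gives the monic gcd t^2 - 4t + 3.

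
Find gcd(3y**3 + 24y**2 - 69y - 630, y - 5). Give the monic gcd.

Repeated division with remainder:
  3y**3 + 24y**2 - 69y - 630 = (3y**2 + 39y + 126)(y - 5) + (0)
The last nonzero remainder y - 5 is already monic.

y - 5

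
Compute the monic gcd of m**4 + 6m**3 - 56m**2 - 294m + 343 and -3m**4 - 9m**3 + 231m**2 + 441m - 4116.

m**3 + 7m**2 - 49m - 343

Repeated division with remainder:
  m**4 + 6m**3 - 56m**2 - 294m + 343 = (-1/3)(-3m**4 - 9m**3 + 231m**2 + 441m - 4116) + (3m**3 + 21m**2 - 147m - 1029)
  -3m**4 - 9m**3 + 231m**2 + 441m - 4116 = (-m + 4)(3m**3 + 21m**2 - 147m - 1029) + (0)
Last nonzero remainder: 3m**3 + 21m**2 - 147m - 1029. Dividing through by 3 gives the monic gcd m**3 + 7m**2 - 49m - 343.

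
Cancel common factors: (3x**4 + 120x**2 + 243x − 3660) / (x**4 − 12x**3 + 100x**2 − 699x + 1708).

(3x + 15)/(x − 7)

By polynomial division,
  3x**4 + 120x**2 + 243x − 3660 = (3)(x**4 − 12x**3 + 100x**2 − 699x + 1708) + (36x**3 − 180x**2 + 2340x − 8784)
  x**4 − 12x**3 + 100x**2 − 699x + 1708 = ((1/36)x − 7/36)(36x**3 − 180x**2 + 2340x − 8784) + (0)
Last nonzero remainder: 36x**3 − 180x**2 + 2340x − 8784. Dividing through by 36 gives the monic gcd x**3 − 5x**2 + 65x − 244.
Cancel x**3 − 5x**2 + 65x − 244 from numerator and denominator to get the reduced form.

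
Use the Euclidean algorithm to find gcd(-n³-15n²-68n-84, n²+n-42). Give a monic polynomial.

By polynomial division,
  -n³-15n²-68n-84 = (-n-14)(n²+n-42) + (-96n-672)
  n²+n-42 = (-(1/96)n+1/16)(-96n-672) + (0)
Last nonzero remainder: -96n-672. Dividing through by -96 gives the monic gcd n+7.

n+7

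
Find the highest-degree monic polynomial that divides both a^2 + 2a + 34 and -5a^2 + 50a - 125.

1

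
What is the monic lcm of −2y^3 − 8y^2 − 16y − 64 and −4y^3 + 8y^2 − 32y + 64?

y^4 + 2y^3 + 16y − 64

Repeated division with remainder:
  −2y^3 − 8y^2 − 16y − 64 = (1/2)(−4y^3 + 8y^2 − 32y + 64) + (−12y^2 − 96)
  −4y^3 + 8y^2 − 32y + 64 = ((1/3)y − 2/3)(−12y^2 − 96) + (0)
Last nonzero remainder: −12y^2 − 96. Dividing through by −12 gives the monic gcd y^2 + 8.
Then lcm(f, g) = f·g / gcd(f, g); expanding and making the result monic gives the answer.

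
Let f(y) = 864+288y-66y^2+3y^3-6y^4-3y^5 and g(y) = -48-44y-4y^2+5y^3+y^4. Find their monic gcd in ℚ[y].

-24-10y+3y^2+y^3

Repeated division with remainder:
  -3y^5-6y^4+3y^3-66y^2+288y+864 = (-3y+9)(y^4+5y^3-4y^2-44y-48) + (-54y^3-162y^2+540y+1296)
  y^4+5y^3-4y^2-44y-48 = (-(1/54)y-1/27)(-54y^3-162y^2+540y+1296) + (0)
Last nonzero remainder: -54y^3-162y^2+540y+1296. Dividing through by -54 gives the monic gcd y^3+3y^2-10y-24.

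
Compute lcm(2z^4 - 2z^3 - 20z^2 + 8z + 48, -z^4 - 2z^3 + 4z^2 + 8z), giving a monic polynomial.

z^5 - z^4 - 10z^3 + 4z^2 + 24z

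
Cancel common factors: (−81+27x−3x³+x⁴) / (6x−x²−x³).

Repeated division with remainder:
  x⁴−3x³+27x−81 = (−x+4)(−x³−x²+6x) + (10x²+3x−81)
  −x³−x²+6x = (−(1/10)x−7/100)(10x²+3x−81) + (−(189/100)x−567/100)
  10x²+3x−81 = (−(1000/189)x+100/7)(−(189/100)x−567/100) + (0)
Last nonzero remainder: −(189/100)x−567/100. Dividing through by −189/100 gives the monic gcd x+3.
Cancel x+3 from numerator and denominator to get the reduced form.

(27−18x+6x²−x³)/(−2x+x²)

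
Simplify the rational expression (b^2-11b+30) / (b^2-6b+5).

Euclidean algorithm in ℚ[b]:
  b^2-11b+30 = (b^2-6b+5) + (-5b+25)
  b^2-6b+5 = (-(1/5)b+1/5)(-5b+25) + (0)
Last nonzero remainder: -5b+25. Dividing through by -5 gives the monic gcd b-5.
Cancel b-5 from numerator and denominator to get the reduced form.

(b-6)/(b-1)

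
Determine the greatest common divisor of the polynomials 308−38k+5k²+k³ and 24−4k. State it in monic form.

Euclidean algorithm in ℚ[k]:
  k³+5k²−38k+308 = (−(1/4)k²−(11/4)k−7)(−4k+24) + (476)
  −4k+24 = (−(1/119)k+6/119)(476) + (0)
The last nonzero remainder is the constant 476, so the polynomials are coprime and gcd = 1.

1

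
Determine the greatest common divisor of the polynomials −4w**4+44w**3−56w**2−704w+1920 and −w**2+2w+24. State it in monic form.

w**2−2w−24

By polynomial division,
  −4w**4+44w**3−56w**2−704w+1920 = (4w**2−36w+80)(−w**2+2w+24) + (0)
Last nonzero remainder: −w**2+2w+24. Dividing through by −1 gives the monic gcd w**2−2w−24.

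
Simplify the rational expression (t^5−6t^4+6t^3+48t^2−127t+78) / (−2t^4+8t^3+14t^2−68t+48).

(−t^2+6t−13)/(2t−8)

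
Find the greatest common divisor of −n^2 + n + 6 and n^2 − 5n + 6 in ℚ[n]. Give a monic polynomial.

Apply the Euclidean algorithm:
  −n^2 + n + 6 = (−1)(n^2 − 5n + 6) + (−4n + 12)
  n^2 − 5n + 6 = (−(1/4)n + 1/2)(−4n + 12) + (0)
Last nonzero remainder: −4n + 12. Dividing through by −4 gives the monic gcd n − 3.

n − 3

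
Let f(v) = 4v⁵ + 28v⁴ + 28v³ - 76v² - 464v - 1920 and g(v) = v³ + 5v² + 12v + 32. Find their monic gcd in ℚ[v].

v³ + 5v² + 12v + 32

By polynomial division,
  4v⁵ + 28v⁴ + 28v³ - 76v² - 464v - 1920 = (4v² + 8v - 60)(v³ + 5v² + 12v + 32) + (0)
The last nonzero remainder v³ + 5v² + 12v + 32 is already monic.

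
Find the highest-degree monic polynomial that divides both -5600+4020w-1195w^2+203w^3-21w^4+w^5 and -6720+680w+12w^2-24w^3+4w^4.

Euclidean algorithm in ℚ[w]:
  w^5-21w^4+203w^3-1195w^2+4020w-5600 = ((1/4)w-15/4)(4w^4-24w^3+12w^2+680w-6720) + (110w^3-1320w^2+8250w-30800)
  4w^4-24w^3+12w^2+680w-6720 = ((2/55)w+12/55)(110w^3-1320w^2+8250w-30800) + (0)
Last nonzero remainder: 110w^3-1320w^2+8250w-30800. Dividing through by 110 gives the monic gcd w^3-12w^2+75w-280.

-280+75w-12w^2+w^3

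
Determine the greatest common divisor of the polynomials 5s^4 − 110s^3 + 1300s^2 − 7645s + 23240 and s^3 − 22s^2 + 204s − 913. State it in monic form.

Euclidean algorithm in ℚ[s]:
  5s^4 − 110s^3 + 1300s^2 − 7645s + 23240 = (5s)(s^3 − 22s^2 + 204s − 913) + (280s^2 − 3080s + 23240)
  s^3 − 22s^2 + 204s − 913 = ((1/280)s − 11/280)(280s^2 − 3080s + 23240) + (0)
Last nonzero remainder: 280s^2 − 3080s + 23240. Dividing through by 280 gives the monic gcd s^2 − 11s + 83.

s^2 − 11s + 83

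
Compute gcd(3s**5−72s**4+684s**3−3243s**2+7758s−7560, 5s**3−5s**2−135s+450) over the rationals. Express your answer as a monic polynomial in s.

s**2−7s+15

By polynomial division,
  3s**5−72s**4+684s**3−3243s**2+7758s−7560 = ((3/5)s**2−(69/5)s+696/5)(5s**3−5s**2−135s+450) + (−4680s**2+32760s−70200)
  5s**3−5s**2−135s+450 = (−(1/936)s−1/156)(−4680s**2+32760s−70200) + (0)
Last nonzero remainder: −4680s**2+32760s−70200. Dividing through by −4680 gives the monic gcd s**2−7s+15.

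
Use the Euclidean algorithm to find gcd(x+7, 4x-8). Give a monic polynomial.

1

Repeated division with remainder:
  x+7 = (1/4)(4x-8) + (9)
  4x-8 = ((4/9)x-8/9)(9) + (0)
The last nonzero remainder is the constant 9, so the polynomials are coprime and gcd = 1.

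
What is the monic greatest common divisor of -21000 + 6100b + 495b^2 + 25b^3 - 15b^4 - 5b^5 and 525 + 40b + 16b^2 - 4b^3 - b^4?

-35 + 2b + b^2

Apply the Euclidean algorithm:
  -5b^5 - 15b^4 + 25b^3 + 495b^2 + 6100b - 21000 = (5b - 5)(-b^4 - 4b^3 + 16b^2 + 40b + 525) + (-75b^3 + 375b^2 + 3675b - 18375)
  -b^4 - 4b^3 + 16b^2 + 40b + 525 = ((1/75)b + 3/25)(-75b^3 + 375b^2 + 3675b - 18375) + (-78b^2 - 156b + 2730)
  -75b^3 + 375b^2 + 3675b - 18375 = ((25/26)b - 175/26)(-78b^2 - 156b + 2730) + (0)
Last nonzero remainder: -78b^2 - 156b + 2730. Dividing through by -78 gives the monic gcd b^2 + 2b - 35.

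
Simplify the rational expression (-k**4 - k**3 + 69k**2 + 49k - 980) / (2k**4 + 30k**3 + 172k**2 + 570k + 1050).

(-k**2 + 11k - 28)/(2k**2 + 6k + 30)

Euclidean algorithm in ℚ[k]:
  -k**4 - k**3 + 69k**2 + 49k - 980 = (-1/2)(2k**4 + 30k**3 + 172k**2 + 570k + 1050) + (14k**3 + 155k**2 + 334k - 455)
  2k**4 + 30k**3 + 172k**2 + 570k + 1050 = ((1/7)k + 55/98)(14k**3 + 155k**2 + 334k - 455) + ((3655/98)k**2 + (21930/49)k + 18275/14)
  14k**3 + 155k**2 + 334k - 455 = ((1372/3655)k - 1274/3655)((3655/98)k**2 + (21930/49)k + 18275/14) + (0)
Last nonzero remainder: (3655/98)k**2 + (21930/49)k + 18275/14. Dividing through by 3655/98 gives the monic gcd k**2 + 12k + 35.
Cancel k**2 + 12k + 35 from numerator and denominator to get the reduced form.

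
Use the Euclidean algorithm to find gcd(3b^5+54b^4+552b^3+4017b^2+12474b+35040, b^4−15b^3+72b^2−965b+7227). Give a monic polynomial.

b^2+5b+73

By polynomial division,
  3b^5+54b^4+552b^3+4017b^2+12474b+35040 = (3b+99)(b^4−15b^3+72b^2−965b+7227) + (1821b^3−216b^2+86328b−680433)
  b^4−15b^3+72b^2−965b+7227 = ((1/1821)b−3011/368449)(1821b^3−216b^2+86328b−680433) + ((8410920/368449)b^2+(42054600/368449)b+613997160/368449)
  1821b^3−216b^2+86328b−680433 = ((223648543/2803640)b−1144771043/2803640)((8410920/368449)b^2+(42054600/368449)b+613997160/368449) + (0)
Last nonzero remainder: (8410920/368449)b^2+(42054600/368449)b+613997160/368449. Dividing through by 8410920/368449 gives the monic gcd b^2+5b+73.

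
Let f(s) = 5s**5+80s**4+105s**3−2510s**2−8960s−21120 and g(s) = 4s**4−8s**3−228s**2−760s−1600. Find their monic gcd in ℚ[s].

By polynomial division,
  5s**5+80s**4+105s**3−2510s**2−8960s−21120 = ((5/4)s+45/2)(4s**4−8s**3−228s**2−760s−1600) + (570s**3+3570s**2+10140s+14880)
  4s**4−8s**3−228s**2−760s−1600 = ((2/285)s−314/5415)(570s**3+3570s**2+10140s+14880) + (−(33264/361)s**2−(99792/361)s−266112/361)
  570s**3+3570s**2+10140s+14880 = (−(34295/5544)s−55955/2772)(−(33264/361)s**2−(99792/361)s−266112/361) + (0)
Last nonzero remainder: −(33264/361)s**2−(99792/361)s−266112/361. Dividing through by −33264/361 gives the monic gcd s**2+3s+8.

s**2+3s+8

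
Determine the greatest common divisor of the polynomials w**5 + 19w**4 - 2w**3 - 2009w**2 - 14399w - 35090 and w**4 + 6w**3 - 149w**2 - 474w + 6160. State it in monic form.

w**2 + 21w + 110

Euclidean algorithm in ℚ[w]:
  w**5 + 19w**4 - 2w**3 - 2009w**2 - 14399w - 35090 = (w + 13)(w**4 + 6w**3 - 149w**2 - 474w + 6160) + (69w**3 + 402w**2 - 14397w - 115170)
  w**4 + 6w**3 - 149w**2 - 474w + 6160 = ((1/69)w + 4/1587)(69w**3 + 402w**2 - 14397w - 115170) + ((31020/529)w**2 + (651420/529)w + 3412200/529)
  69w**3 + 402w**2 - 14397w - 115170 = ((12167/10340)w - 184621/10340)((31020/529)w**2 + (651420/529)w + 3412200/529) + (0)
Last nonzero remainder: (31020/529)w**2 + (651420/529)w + 3412200/529. Dividing through by 31020/529 gives the monic gcd w**2 + 21w + 110.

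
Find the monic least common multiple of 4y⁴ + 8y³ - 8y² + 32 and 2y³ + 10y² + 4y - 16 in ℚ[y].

y⁶ + 5y⁵ - 14y³ + 16y² + 24y - 32

Apply the Euclidean algorithm:
  4y⁴ + 8y³ - 8y² + 32 = (2y - 6)(2y³ + 10y² + 4y - 16) + (44y² + 56y - 64)
  2y³ + 10y² + 4y - 16 = ((1/22)y + 41/242)(44y² + 56y - 64) + (-(312/121)y - 624/121)
  44y² + 56y - 64 = (-(1331/78)y + 484/39)(-(312/121)y - 624/121) + (0)
Last nonzero remainder: -(312/121)y - 624/121. Dividing through by -312/121 gives the monic gcd y + 2.
Then lcm(f, g) = f·g / gcd(f, g); expanding and making the result monic gives the answer.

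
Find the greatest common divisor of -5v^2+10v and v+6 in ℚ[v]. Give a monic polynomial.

Repeated division with remainder:
  -5v^2+10v = (-5v+40)(v+6) + (-240)
  v+6 = (-(1/240)v-1/40)(-240) + (0)
The last nonzero remainder is the constant -240, so the polynomials are coprime and gcd = 1.

1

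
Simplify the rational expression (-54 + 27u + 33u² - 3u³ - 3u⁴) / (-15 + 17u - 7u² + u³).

Apply the Euclidean algorithm:
  -3u⁴ - 3u³ + 33u² + 27u - 54 = (-3u - 24)(u³ - 7u² + 17u - 15) + (-84u² + 390u - 414)
  u³ - 7u² + 17u - 15 = (-(1/84)u + 11/392)(-84u² + 390u - 414) + ((221/196)u - 663/196)
  -84u² + 390u - 414 = (-(16464/221)u + 27048/221)((221/196)u - 663/196) + (0)
Last nonzero remainder: (221/196)u - 663/196. Dividing through by 221/196 gives the monic gcd u - 3.
Cancel u - 3 from numerator and denominator to get the reduced form.

(18 - 3u - 12u² - 3u³)/(5 - 4u + u²)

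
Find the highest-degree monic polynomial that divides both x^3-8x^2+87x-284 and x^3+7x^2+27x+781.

x^2-4x+71

Repeated division with remainder:
  x^3-8x^2+87x-284 = (x^3+7x^2+27x+781) + (-15x^2+60x-1065)
  x^3+7x^2+27x+781 = (-(1/15)x-11/15)(-15x^2+60x-1065) + (0)
Last nonzero remainder: -15x^2+60x-1065. Dividing through by -15 gives the monic gcd x^2-4x+71.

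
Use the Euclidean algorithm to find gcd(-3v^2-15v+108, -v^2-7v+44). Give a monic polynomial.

By polynomial division,
  -3v^2-15v+108 = (3)(-v^2-7v+44) + (6v-24)
  -v^2-7v+44 = (-(1/6)v-11/6)(6v-24) + (0)
Last nonzero remainder: 6v-24. Dividing through by 6 gives the monic gcd v-4.

v-4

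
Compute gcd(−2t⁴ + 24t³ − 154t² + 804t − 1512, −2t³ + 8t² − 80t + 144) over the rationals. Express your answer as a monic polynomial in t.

t² − 2t + 36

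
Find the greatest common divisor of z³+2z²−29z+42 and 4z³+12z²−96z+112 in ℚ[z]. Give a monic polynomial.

z²+5z−14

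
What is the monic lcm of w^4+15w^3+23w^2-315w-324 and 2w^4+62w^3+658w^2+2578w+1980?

Euclidean algorithm in ℚ[w]:
  w^4+15w^3+23w^2-315w-324 = (1/2)(2w^4+62w^3+658w^2+2578w+1980) + (-16w^3-306w^2-1604w-1314)
  2w^4+62w^3+658w^2+2578w+1980 = (-(1/8)w-95/64)(-16w^3-306w^2-1604w-1314) + ((105/32)w^2+(525/16)w+945/32)
  -16w^3-306w^2-1604w-1314 = (-(512/105)w-4672/105)((105/32)w^2+(525/16)w+945/32) + (0)
Last nonzero remainder: (105/32)w^2+(525/16)w+945/32. Dividing through by 105/32 gives the monic gcd w^2+10w+9.
Then lcm(f, g) = f·g / gcd(f, g); expanding and making the result monic gives the answer.

w^6+36w^5+448w^4+1818w^3-4409w^2-41454w-35640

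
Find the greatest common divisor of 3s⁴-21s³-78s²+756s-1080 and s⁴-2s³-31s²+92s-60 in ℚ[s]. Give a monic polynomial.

Euclidean algorithm in ℚ[s]:
  3s⁴-21s³-78s²+756s-1080 = (3)(s⁴-2s³-31s²+92s-60) + (-15s³+15s²+480s-900)
  s⁴-2s³-31s²+92s-60 = (-(1/15)s+1/15)(-15s³+15s²+480s-900) + (0)
Last nonzero remainder: -15s³+15s²+480s-900. Dividing through by -15 gives the monic gcd s³-s²-32s+60.

s³-s²-32s+60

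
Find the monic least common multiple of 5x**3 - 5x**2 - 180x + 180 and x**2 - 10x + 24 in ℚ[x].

x**4 - 5x**3 - 32x**2 + 180x - 144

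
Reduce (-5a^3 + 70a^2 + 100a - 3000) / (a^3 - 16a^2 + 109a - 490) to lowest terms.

Euclidean algorithm in ℚ[a]:
  -5a^3 + 70a^2 + 100a - 3000 = (-5)(a^3 - 16a^2 + 109a - 490) + (-10a^2 + 645a - 5450)
  a^3 - 16a^2 + 109a - 490 = (-(1/10)a - 97/20)(-10a^2 + 645a - 5450) + ((10769/4)a - 53845/2)
  -10a^2 + 645a - 5450 = (-(40/10769)a + 2180/10769)((10769/4)a - 53845/2) + (0)
Last nonzero remainder: (10769/4)a - 53845/2. Dividing through by 10769/4 gives the monic gcd a - 10.
Cancel a - 10 from numerator and denominator to get the reduced form.

(-5a^2 + 20a + 300)/(a^2 - 6a + 49)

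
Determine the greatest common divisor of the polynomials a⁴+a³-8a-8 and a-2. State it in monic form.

a-2

Repeated division with remainder:
  a⁴+a³-8a-8 = (a³+3a²+6a+4)(a-2) + (0)
The last nonzero remainder a-2 is already monic.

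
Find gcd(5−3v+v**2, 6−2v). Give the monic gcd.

1

Apply the Euclidean algorithm:
  v**2−3v+5 = (−(1/2)v)(−2v+6) + (5)
  −2v+6 = (−(2/5)v+6/5)(5) + (0)
The last nonzero remainder is the constant 5, so the polynomials are coprime and gcd = 1.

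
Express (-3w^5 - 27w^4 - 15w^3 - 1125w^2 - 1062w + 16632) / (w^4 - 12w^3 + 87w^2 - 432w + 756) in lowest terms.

(-3w^2 - 45w - 132)/(w - 6)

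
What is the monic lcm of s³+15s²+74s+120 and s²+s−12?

s⁴+12s³+29s²−102s−360

Apply the Euclidean algorithm:
  s³+15s²+74s+120 = (s+14)(s²+s−12) + (72s+288)
  s²+s−12 = ((1/72)s−1/24)(72s+288) + (0)
Last nonzero remainder: 72s+288. Dividing through by 72 gives the monic gcd s+4.
Then lcm(f, g) = f·g / gcd(f, g); expanding and making the result monic gives the answer.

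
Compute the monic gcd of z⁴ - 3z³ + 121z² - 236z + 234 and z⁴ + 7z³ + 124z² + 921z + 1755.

z² - z + 117

Repeated division with remainder:
  z⁴ - 3z³ + 121z² - 236z + 234 = (z⁴ + 7z³ + 124z² + 921z + 1755) + (-10z³ - 3z² - 1157z - 1521)
  z⁴ + 7z³ + 124z² + 921z + 1755 = (-(1/10)z - 67/100)(-10z³ - 3z² - 1157z - 1521) + ((629/100)z² - (629/100)z + 73593/100)
  -10z³ - 3z² - 1157z - 1521 = (-(1000/629)z - 1300/629)((629/100)z² - (629/100)z + 73593/100) + (0)
Last nonzero remainder: (629/100)z² - (629/100)z + 73593/100. Dividing through by 629/100 gives the monic gcd z² - z + 117.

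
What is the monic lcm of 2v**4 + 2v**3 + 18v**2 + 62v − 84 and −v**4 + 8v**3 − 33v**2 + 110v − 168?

v**6 − 6v**5 + 14v**4 − 20v**3 − 151v**2 + 666v − 504

By polynomial division,
  2v**4 + 2v**3 + 18v**2 + 62v − 84 = (−2)(−v**4 + 8v**3 − 33v**2 + 110v − 168) + (18v**3 − 48v**2 + 282v − 420)
  −v**4 + 8v**3 − 33v**2 + 110v − 168 = (−(1/18)v + 8/27)(18v**3 − 48v**2 + 282v − 420) + (−(28/9)v**2 + (28/9)v − 392/9)
  18v**3 − 48v**2 + 282v − 420 = (−(81/14)v + 135/14)(−(28/9)v**2 + (28/9)v − 392/9) + (0)
Last nonzero remainder: −(28/9)v**2 + (28/9)v − 392/9. Dividing through by −28/9 gives the monic gcd v**2 − v + 14.
Then lcm(f, g) = f·g / gcd(f, g); expanding and making the result monic gives the answer.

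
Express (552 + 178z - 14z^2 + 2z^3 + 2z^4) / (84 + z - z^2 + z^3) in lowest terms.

Apply the Euclidean algorithm:
  2z^4 + 2z^3 - 14z^2 + 178z + 552 = (2z + 4)(z^3 - z^2 + z + 84) + (-12z^2 + 6z + 216)
  z^3 - z^2 + z + 84 = (-(1/12)z + 1/24)(-12z^2 + 6z + 216) + ((75/4)z + 75)
  -12z^2 + 6z + 216 = (-(16/25)z + 72/25)((75/4)z + 75) + (0)
Last nonzero remainder: (75/4)z + 75. Dividing through by 75/4 gives the monic gcd z + 4.
Cancel z + 4 from numerator and denominator to get the reduced form.

(138 + 10z - 6z^2 + 2z^3)/(21 - 5z + z^2)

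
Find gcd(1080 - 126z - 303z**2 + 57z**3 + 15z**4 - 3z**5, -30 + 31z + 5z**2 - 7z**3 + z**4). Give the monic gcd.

30 - z - 6z**2 + z**3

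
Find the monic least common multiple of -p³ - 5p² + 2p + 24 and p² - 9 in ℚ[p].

p⁴ + 2p³ - 17p² - 18p + 72

Apply the Euclidean algorithm:
  -p³ - 5p² + 2p + 24 = (-p - 5)(p² - 9) + (-7p - 21)
  p² - 9 = (-(1/7)p + 3/7)(-7p - 21) + (0)
Last nonzero remainder: -7p - 21. Dividing through by -7 gives the monic gcd p + 3.
Then lcm(f, g) = f·g / gcd(f, g); expanding and making the result monic gives the answer.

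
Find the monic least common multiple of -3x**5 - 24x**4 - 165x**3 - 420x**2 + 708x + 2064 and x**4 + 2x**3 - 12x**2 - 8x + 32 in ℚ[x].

x**6 + 6x**5 + 39x**4 + 30x**3 - 516x**2 - 216x + 1376

Euclidean algorithm in ℚ[x]:
  -3x**5 - 24x**4 - 165x**3 - 420x**2 + 708x + 2064 = (-3x - 18)(x**4 + 2x**3 - 12x**2 - 8x + 32) + (-165x**3 - 660x**2 + 660x + 2640)
  x**4 + 2x**3 - 12x**2 - 8x + 32 = (-(1/165)x + 2/165)(-165x**3 - 660x**2 + 660x + 2640) + (0)
Last nonzero remainder: -165x**3 - 660x**2 + 660x + 2640. Dividing through by -165 gives the monic gcd x**3 + 4x**2 - 4x - 16.
Then lcm(f, g) = f·g / gcd(f, g); expanding and making the result monic gives the answer.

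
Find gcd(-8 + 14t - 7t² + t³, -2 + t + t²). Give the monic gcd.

Euclidean algorithm in ℚ[t]:
  t³ - 7t² + 14t - 8 = (t - 8)(t² + t - 2) + (24t - 24)
  t² + t - 2 = ((1/24)t + 1/12)(24t - 24) + (0)
Last nonzero remainder: 24t - 24. Dividing through by 24 gives the monic gcd t - 1.

-1 + t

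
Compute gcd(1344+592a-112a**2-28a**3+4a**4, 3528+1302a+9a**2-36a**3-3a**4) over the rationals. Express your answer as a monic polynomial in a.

Euclidean algorithm in ℚ[a]:
  4a**4-28a**3-112a**2+592a+1344 = (-4/3)(-3a**4-36a**3+9a**2+1302a+3528) + (-76a**3-100a**2+2328a+6048)
  -3a**4-36a**3+9a**2+1302a+3528 = ((3/76)a+609/1444)(-76a**3-100a**2+2328a+6048) + (-(14700/361)a**2+(29400/361)a+352800/361)
  -76a**3-100a**2+2328a+6048 = ((6859/3675)a+1083/175)(-(14700/361)a**2+(29400/361)a+352800/361) + (0)
Last nonzero remainder: -(14700/361)a**2+(29400/361)a+352800/361. Dividing through by -14700/361 gives the monic gcd a**2-2a-24.

-24-2a+a**2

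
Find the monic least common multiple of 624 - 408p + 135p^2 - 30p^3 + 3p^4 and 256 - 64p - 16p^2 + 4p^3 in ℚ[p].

832 - 336p + 44p^2 + 5p^3 - 6p^4 + p^5

By polynomial division,
  3p^4 - 30p^3 + 135p^2 - 408p + 624 = ((3/4)p - 9/2)(4p^3 - 16p^2 - 64p + 256) + (111p^2 - 888p + 1776)
  4p^3 - 16p^2 - 64p + 256 = ((4/111)p + 16/111)(111p^2 - 888p + 1776) + (0)
Last nonzero remainder: 111p^2 - 888p + 1776. Dividing through by 111 gives the monic gcd p^2 - 8p + 16.
Then lcm(f, g) = f·g / gcd(f, g); expanding and making the result monic gives the answer.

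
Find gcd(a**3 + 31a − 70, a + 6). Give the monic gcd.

1

Euclidean algorithm in ℚ[a]:
  a**3 + 31a − 70 = (a**2 − 6a + 67)(a + 6) + (−472)
  a + 6 = (−(1/472)a − 3/236)(−472) + (0)
The last nonzero remainder is the constant −472, so the polynomials are coprime and gcd = 1.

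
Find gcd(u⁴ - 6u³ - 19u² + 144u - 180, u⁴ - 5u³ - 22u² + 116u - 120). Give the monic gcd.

u³ - 3u² - 28u + 60

Euclidean algorithm in ℚ[u]:
  u⁴ - 6u³ - 19u² + 144u - 180 = (u⁴ - 5u³ - 22u² + 116u - 120) + (-u³ + 3u² + 28u - 60)
  u⁴ - 5u³ - 22u² + 116u - 120 = (-u + 2)(-u³ + 3u² + 28u - 60) + (0)
Last nonzero remainder: -u³ + 3u² + 28u - 60. Dividing through by -1 gives the monic gcd u³ - 3u² - 28u + 60.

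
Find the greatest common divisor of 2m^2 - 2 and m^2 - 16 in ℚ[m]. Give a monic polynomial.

1

Repeated division with remainder:
  2m^2 - 2 = (2)(m^2 - 16) + (30)
  m^2 - 16 = ((1/30)m^2 - 8/15)(30) + (0)
The last nonzero remainder is the constant 30, so the polynomials are coprime and gcd = 1.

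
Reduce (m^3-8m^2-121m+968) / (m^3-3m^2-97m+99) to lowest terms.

(m^2+3m-88)/(m^2+8m-9)

Repeated division with remainder:
  m^3-8m^2-121m+968 = (m^3-3m^2-97m+99) + (-5m^2-24m+869)
  m^3-3m^2-97m+99 = (-(1/5)m+39/25)(-5m^2-24m+869) + ((2856/25)m-31416/25)
  -5m^2-24m+869 = (-(125/2856)m-1975/2856)((2856/25)m-31416/25) + (0)
Last nonzero remainder: (2856/25)m-31416/25. Dividing through by 2856/25 gives the monic gcd m-11.
Cancel m-11 from numerator and denominator to get the reduced form.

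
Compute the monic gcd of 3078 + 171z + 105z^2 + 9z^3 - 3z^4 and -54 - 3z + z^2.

By polynomial division,
  -3z^4 + 9z^3 + 105z^2 + 171z + 3078 = (-3z^2 - 57)(z^2 - 3z - 54) + (0)
The last nonzero remainder z^2 - 3z - 54 is already monic.

-54 - 3z + z^2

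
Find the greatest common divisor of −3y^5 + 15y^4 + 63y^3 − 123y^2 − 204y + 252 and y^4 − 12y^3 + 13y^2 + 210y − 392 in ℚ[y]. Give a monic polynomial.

Apply the Euclidean algorithm:
  −3y^5 + 15y^4 + 63y^3 − 123y^2 − 204y + 252 = (−3y − 21)(y^4 − 12y^3 + 13y^2 + 210y − 392) + (−150y^3 + 780y^2 + 3030y − 7980)
  y^4 − 12y^3 + 13y^2 + 210y − 392 = (−(1/150)y + 17/375)(−150y^3 + 780y^2 + 3030y − 7980) + (−(54/25)y^2 + (486/25)y − 756/25)
  −150y^3 + 780y^2 + 3030y − 7980 = ((625/9)y + 2375/9)(−(54/25)y^2 + (486/25)y − 756/25) + (0)
Last nonzero remainder: −(54/25)y^2 + (486/25)y − 756/25. Dividing through by −54/25 gives the monic gcd y^2 − 9y + 14.

y^2 − 9y + 14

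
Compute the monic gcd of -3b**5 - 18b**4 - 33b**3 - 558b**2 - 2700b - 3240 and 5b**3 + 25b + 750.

b**2 - 5b + 30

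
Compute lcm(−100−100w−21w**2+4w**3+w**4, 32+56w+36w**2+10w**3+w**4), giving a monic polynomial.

Euclidean algorithm in ℚ[w]:
  w**4+4w**3−21w**2−100w−100 = (w**4+10w**3+36w**2+56w+32) + (−6w**3−57w**2−156w−132)
  w**4+10w**3+36w**2+56w+32 = (−(1/6)w−1/12)(−6w**3−57w**2−156w−132) + ((21/4)w**2+21w+21)
  −6w**3−57w**2−156w−132 = (−(8/7)w−44/7)((21/4)w**2+21w+21) + (0)
Last nonzero remainder: (21/4)w**2+21w+21. Dividing through by 21/4 gives the monic gcd w**2+4w+4.
Then lcm(f, g) = f·g / gcd(f, g); expanding and making the result monic gives the answer.

−800−1400w−868w**2−194w**3+11w**4+10w**5+w**6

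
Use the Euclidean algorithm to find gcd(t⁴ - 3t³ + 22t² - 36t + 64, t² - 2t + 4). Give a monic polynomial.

Apply the Euclidean algorithm:
  t⁴ - 3t³ + 22t² - 36t + 64 = (t² - t + 16)(t² - 2t + 4) + (0)
The last nonzero remainder t² - 2t + 4 is already monic.

t² - 2t + 4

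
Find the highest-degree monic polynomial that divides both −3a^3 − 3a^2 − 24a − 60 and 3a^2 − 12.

Apply the Euclidean algorithm:
  −3a^3 − 3a^2 − 24a − 60 = (−a − 1)(3a^2 − 12) + (−36a − 72)
  3a^2 − 12 = (−(1/12)a + 1/6)(−36a − 72) + (0)
Last nonzero remainder: −36a − 72. Dividing through by −36 gives the monic gcd a + 2.

a + 2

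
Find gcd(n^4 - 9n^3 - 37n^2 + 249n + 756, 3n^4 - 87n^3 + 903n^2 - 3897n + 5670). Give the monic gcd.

n^2 - 16n + 63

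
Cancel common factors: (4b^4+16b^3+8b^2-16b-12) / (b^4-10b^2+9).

Apply the Euclidean algorithm:
  4b^4+16b^3+8b^2-16b-12 = (4)(b^4-10b^2+9) + (16b^3+48b^2-16b-48)
  b^4-10b^2+9 = ((1/16)b-3/16)(16b^3+48b^2-16b-48) + (0)
Last nonzero remainder: 16b^3+48b^2-16b-48. Dividing through by 16 gives the monic gcd b^3+3b^2-b-3.
Cancel b^3+3b^2-b-3 from numerator and denominator to get the reduced form.

(4b+4)/(b-3)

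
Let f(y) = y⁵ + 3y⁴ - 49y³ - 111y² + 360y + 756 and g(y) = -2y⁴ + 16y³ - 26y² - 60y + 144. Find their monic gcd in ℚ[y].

y² - y - 6

Repeated division with remainder:
  y⁵ + 3y⁴ - 49y³ - 111y² + 360y + 756 = (-(1/2)y - 11/2)(-2y⁴ + 16y³ - 26y² - 60y + 144) + (26y³ - 284y² + 102y + 1548)
  -2y⁴ + 16y³ - 26y² - 60y + 144 = (-(1/13)y - 38/169)(26y³ - 284y² + 102y + 1548) + (-(13860/169)y² + (13860/169)y + 83160/169)
  26y³ - 284y² + 102y + 1548 = (-(2197/6930)y + 7267/2310)(-(13860/169)y² + (13860/169)y + 83160/169) + (0)
Last nonzero remainder: -(13860/169)y² + (13860/169)y + 83160/169. Dividing through by -13860/169 gives the monic gcd y² - y - 6.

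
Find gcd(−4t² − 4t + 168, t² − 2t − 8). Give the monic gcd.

1

Apply the Euclidean algorithm:
  −4t² − 4t + 168 = (−4)(t² − 2t − 8) + (−12t + 136)
  t² − 2t − 8 = (−(1/12)t − 7/9)(−12t + 136) + (880/9)
  −12t + 136 = (−(27/220)t + 153/110)(880/9) + (0)
The last nonzero remainder is the constant 880/9, so the polynomials are coprime and gcd = 1.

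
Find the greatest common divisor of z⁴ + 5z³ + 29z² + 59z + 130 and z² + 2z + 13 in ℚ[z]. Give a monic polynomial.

z² + 2z + 13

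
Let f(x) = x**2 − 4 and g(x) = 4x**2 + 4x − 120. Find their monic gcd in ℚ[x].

1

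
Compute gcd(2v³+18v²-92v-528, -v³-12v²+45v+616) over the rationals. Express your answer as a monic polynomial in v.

v+11

By polynomial division,
  2v³+18v²-92v-528 = (-2)(-v³-12v²+45v+616) + (-6v²-2v+704)
  -v³-12v²+45v+616 = ((1/6)v+35/18)(-6v²-2v+704) + (-(616/9)v-6776/9)
  -6v²-2v+704 = ((27/308)v-72/77)(-(616/9)v-6776/9) + (0)
Last nonzero remainder: -(616/9)v-6776/9. Dividing through by -616/9 gives the monic gcd v+11.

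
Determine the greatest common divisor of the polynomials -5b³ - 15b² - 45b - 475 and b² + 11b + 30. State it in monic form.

b + 5

Euclidean algorithm in ℚ[b]:
  -5b³ - 15b² - 45b - 475 = (-5b + 40)(b² + 11b + 30) + (-335b - 1675)
  b² + 11b + 30 = (-(1/335)b - 6/335)(-335b - 1675) + (0)
Last nonzero remainder: -335b - 1675. Dividing through by -335 gives the monic gcd b + 5.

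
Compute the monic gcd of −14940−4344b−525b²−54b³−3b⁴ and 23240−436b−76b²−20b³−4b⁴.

830+103b+12b²+b³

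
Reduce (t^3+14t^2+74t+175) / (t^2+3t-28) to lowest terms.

(t^2+7t+25)/(t-4)

Repeated division with remainder:
  t^3+14t^2+74t+175 = (t+11)(t^2+3t-28) + (69t+483)
  t^2+3t-28 = ((1/69)t-4/69)(69t+483) + (0)
Last nonzero remainder: 69t+483. Dividing through by 69 gives the monic gcd t+7.
Cancel t+7 from numerator and denominator to get the reduced form.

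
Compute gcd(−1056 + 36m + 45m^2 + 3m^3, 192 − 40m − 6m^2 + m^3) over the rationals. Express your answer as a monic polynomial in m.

Repeated division with remainder:
  3m^3 + 45m^2 + 36m − 1056 = (3)(m^3 − 6m^2 − 40m + 192) + (63m^2 + 156m − 1632)
  m^3 − 6m^2 − 40m + 192 = ((1/63)m − 178/1323)(63m^2 + 156m − 1632) + ((3040/441)m − 12160/441)
  63m^2 + 156m − 1632 = ((27783/3040)m + 22491/380)((3040/441)m − 12160/441) + (0)
Last nonzero remainder: (3040/441)m − 12160/441. Dividing through by 3040/441 gives the monic gcd m − 4.

−4 + m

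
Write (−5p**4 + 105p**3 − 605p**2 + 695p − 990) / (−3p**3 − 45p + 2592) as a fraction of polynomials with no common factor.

Euclidean algorithm in ℚ[p]:
  −5p**4 + 105p**3 − 605p**2 + 695p − 990 = ((5/3)p − 35)(−3p**3 − 45p + 2592) + (−530p**2 − 5200p + 89730)
  −3p**3 − 45p + 2592 = ((3/530)p − 156/2809)(−530p**2 − 5200p + 89730) + (−(2364312/2809)p + 21278808/2809)
  −530p**2 − 5200p + 89730 = ((744385/1182156)p + 14002865/1182156)(−(2364312/2809)p + 21278808/2809) + (0)
Last nonzero remainder: −(2364312/2809)p + 21278808/2809. Dividing through by −2364312/2809 gives the monic gcd p − 9.
Cancel p − 9 from numerator and denominator to get the reduced form.

(5p**3 − 60p**2 + 65p − 110)/(3p**2 + 27p + 288)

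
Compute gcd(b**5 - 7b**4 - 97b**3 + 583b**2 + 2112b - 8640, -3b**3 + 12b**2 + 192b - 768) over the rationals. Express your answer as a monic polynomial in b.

Euclidean algorithm in ℚ[b]:
  b**5 - 7b**4 - 97b**3 + 583b**2 + 2112b - 8640 = (-(1/3)b**2 + b + 15)(-3b**3 + 12b**2 + 192b - 768) + (-45b**2 + 2880)
  -3b**3 + 12b**2 + 192b - 768 = ((1/15)b - 4/15)(-45b**2 + 2880) + (0)
Last nonzero remainder: -45b**2 + 2880. Dividing through by -45 gives the monic gcd b**2 - 64.

b**2 - 64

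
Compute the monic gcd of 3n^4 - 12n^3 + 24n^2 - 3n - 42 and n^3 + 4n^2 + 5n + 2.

n + 1

Repeated division with remainder:
  3n^4 - 12n^3 + 24n^2 - 3n - 42 = (3n - 24)(n^3 + 4n^2 + 5n + 2) + (105n^2 + 111n + 6)
  n^3 + 4n^2 + 5n + 2 = ((1/105)n + 103/3675)(105n^2 + 111n + 6) + ((2244/1225)n + 2244/1225)
  105n^2 + 111n + 6 = ((42875/748)n + 1225/374)((2244/1225)n + 2244/1225) + (0)
Last nonzero remainder: (2244/1225)n + 2244/1225. Dividing through by 2244/1225 gives the monic gcd n + 1.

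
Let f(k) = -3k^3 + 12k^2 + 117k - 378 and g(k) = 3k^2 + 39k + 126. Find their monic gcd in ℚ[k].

Repeated division with remainder:
  -3k^3 + 12k^2 + 117k - 378 = (-k + 17)(3k^2 + 39k + 126) + (-420k - 2520)
  3k^2 + 39k + 126 = (-(1/140)k - 1/20)(-420k - 2520) + (0)
Last nonzero remainder: -420k - 2520. Dividing through by -420 gives the monic gcd k + 6.

k + 6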